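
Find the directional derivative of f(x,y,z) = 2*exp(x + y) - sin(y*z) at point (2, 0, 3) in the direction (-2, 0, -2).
-sqrt(2)*exp(2)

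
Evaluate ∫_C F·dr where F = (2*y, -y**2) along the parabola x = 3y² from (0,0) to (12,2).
88/3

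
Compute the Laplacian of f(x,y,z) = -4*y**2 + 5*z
-8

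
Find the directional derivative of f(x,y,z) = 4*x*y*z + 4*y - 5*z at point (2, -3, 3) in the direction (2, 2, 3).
-103*sqrt(17)/17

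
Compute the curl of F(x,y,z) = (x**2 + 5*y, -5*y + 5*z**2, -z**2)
(-10*z, 0, -5)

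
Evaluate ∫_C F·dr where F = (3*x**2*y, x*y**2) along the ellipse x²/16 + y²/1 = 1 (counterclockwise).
-47*pi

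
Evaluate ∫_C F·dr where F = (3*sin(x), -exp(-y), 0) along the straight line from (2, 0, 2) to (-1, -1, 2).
-3*cos(1) + 3*cos(2) - 1 + E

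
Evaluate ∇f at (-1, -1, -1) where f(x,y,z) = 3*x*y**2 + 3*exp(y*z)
(3, 6 - 3*E, -3*E)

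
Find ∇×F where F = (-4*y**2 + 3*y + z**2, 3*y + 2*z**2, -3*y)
(-4*z - 3, 2*z, 8*y - 3)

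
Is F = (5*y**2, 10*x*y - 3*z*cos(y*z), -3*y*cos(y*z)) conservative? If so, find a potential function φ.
Yes, F is conservative. φ = 5*x*y**2 - 3*sin(y*z)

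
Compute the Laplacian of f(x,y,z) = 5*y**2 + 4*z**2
18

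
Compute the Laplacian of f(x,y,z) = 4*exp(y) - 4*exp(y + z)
4*exp(y) - 8*exp(y + z)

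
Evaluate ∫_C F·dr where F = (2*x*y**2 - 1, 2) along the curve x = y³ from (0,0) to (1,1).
7/4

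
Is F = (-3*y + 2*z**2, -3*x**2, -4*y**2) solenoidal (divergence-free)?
Yes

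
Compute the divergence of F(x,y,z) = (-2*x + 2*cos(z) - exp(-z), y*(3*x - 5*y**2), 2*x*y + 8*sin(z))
3*x - 15*y**2 + 8*cos(z) - 2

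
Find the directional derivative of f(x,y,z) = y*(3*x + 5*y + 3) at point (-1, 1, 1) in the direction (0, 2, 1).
4*sqrt(5)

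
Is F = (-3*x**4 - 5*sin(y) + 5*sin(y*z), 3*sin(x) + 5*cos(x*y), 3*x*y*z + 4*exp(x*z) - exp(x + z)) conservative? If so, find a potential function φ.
No, ∇×F = (3*x*z, -3*y*z + 5*y*cos(y*z) - 4*z*exp(x*z) + exp(x + z), -5*y*sin(x*y) - 5*z*cos(y*z) + 3*cos(x) + 5*cos(y)) ≠ 0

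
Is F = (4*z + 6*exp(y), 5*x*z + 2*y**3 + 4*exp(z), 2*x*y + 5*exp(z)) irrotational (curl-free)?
No, ∇×F = (-3*x - 4*exp(z), 4 - 2*y, 5*z - 6*exp(y))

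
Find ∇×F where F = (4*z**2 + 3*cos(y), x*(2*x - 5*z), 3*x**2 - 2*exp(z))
(5*x, -6*x + 8*z, 4*x - 5*z + 3*sin(y))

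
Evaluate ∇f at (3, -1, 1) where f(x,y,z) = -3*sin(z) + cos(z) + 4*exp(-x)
(-4*exp(-3), 0, -3*cos(1) - sin(1))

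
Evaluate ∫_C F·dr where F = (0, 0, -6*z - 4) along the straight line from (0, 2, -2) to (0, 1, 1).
-3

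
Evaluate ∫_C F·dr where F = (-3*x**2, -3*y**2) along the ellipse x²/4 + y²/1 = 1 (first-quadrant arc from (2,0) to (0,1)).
7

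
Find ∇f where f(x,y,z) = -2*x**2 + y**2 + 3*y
(-4*x, 2*y + 3, 0)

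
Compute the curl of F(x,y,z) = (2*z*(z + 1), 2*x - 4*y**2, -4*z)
(0, 4*z + 2, 2)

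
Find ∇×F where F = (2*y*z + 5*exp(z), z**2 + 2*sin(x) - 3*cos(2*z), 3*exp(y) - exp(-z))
(-2*z + 3*exp(y) - 6*sin(2*z), 2*y + 5*exp(z), -2*z + 2*cos(x))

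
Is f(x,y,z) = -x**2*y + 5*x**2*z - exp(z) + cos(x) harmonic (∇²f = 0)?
No, ∇²f = -2*y + 10*z - exp(z) - cos(x)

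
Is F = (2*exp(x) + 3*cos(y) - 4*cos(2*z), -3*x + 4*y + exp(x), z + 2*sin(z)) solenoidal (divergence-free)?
No, ∇·F = 2*exp(x) + 2*cos(z) + 5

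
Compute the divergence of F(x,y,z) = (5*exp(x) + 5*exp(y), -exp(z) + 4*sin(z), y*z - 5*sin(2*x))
y + 5*exp(x)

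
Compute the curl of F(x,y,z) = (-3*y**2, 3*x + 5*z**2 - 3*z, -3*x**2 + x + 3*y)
(6 - 10*z, 6*x - 1, 6*y + 3)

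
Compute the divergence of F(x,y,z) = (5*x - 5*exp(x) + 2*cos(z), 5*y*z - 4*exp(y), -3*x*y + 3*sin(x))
5*z - 5*exp(x) - 4*exp(y) + 5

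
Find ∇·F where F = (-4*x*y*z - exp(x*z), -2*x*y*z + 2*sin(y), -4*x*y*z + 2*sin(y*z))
-4*x*y - 2*x*z - 4*y*z + 2*y*cos(y*z) - z*exp(x*z) + 2*cos(y)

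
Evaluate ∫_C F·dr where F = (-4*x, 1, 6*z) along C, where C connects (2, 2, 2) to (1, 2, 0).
-6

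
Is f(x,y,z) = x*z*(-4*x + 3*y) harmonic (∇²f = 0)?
No, ∇²f = -8*z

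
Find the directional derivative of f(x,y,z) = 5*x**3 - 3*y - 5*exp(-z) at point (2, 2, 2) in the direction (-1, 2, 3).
3*sqrt(14)*(5 - 22*exp(2))*exp(-2)/14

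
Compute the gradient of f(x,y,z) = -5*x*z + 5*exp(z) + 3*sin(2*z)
(-5*z, 0, -5*x + 5*exp(z) + 6*cos(2*z))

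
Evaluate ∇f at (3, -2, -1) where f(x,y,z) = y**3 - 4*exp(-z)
(0, 12, 4*E)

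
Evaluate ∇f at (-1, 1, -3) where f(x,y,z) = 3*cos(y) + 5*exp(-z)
(0, -3*sin(1), -5*exp(3))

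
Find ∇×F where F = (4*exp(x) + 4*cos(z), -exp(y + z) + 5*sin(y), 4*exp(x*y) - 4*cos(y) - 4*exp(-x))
(4*x*exp(x*y) + exp(y + z) + 4*sin(y), -4*y*exp(x*y) - 4*sin(z) - 4*exp(-x), 0)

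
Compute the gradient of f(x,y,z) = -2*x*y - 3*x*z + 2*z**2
(-2*y - 3*z, -2*x, -3*x + 4*z)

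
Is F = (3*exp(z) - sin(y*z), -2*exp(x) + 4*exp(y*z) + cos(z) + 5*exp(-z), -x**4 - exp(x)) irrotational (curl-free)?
No, ∇×F = (-4*y*exp(y*z) + sin(z) + 5*exp(-z), 4*x**3 - y*cos(y*z) + exp(x) + 3*exp(z), z*cos(y*z) - 2*exp(x))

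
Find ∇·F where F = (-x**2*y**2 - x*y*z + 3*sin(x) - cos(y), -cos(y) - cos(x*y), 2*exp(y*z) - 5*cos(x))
-2*x*y**2 + x*sin(x*y) - y*z + 2*y*exp(y*z) + sin(y) + 3*cos(x)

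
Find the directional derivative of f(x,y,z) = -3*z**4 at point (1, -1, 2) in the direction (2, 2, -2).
32*sqrt(3)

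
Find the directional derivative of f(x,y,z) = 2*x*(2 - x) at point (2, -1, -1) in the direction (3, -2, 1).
-6*sqrt(14)/7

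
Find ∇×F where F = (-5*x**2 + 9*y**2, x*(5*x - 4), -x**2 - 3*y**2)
(-6*y, 2*x, 10*x - 18*y - 4)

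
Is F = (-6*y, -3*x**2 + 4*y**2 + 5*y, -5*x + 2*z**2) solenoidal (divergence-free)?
No, ∇·F = 8*y + 4*z + 5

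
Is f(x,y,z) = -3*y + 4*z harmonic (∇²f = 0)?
Yes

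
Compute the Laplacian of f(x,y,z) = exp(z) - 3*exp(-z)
exp(z) - 3*exp(-z)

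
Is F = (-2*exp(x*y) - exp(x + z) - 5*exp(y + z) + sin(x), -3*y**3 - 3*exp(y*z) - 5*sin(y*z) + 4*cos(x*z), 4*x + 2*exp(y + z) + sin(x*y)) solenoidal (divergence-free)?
No, ∇·F = -9*y**2 - 2*y*exp(x*y) - 3*z*exp(y*z) - 5*z*cos(y*z) - exp(x + z) + 2*exp(y + z) + cos(x)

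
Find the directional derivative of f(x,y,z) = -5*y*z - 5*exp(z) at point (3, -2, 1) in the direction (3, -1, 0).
sqrt(10)/2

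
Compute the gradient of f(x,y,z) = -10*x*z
(-10*z, 0, -10*x)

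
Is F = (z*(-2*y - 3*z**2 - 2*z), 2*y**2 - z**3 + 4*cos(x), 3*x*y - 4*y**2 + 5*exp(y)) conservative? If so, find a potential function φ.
No, ∇×F = (3*x - 8*y + 3*z**2 + 5*exp(y), -5*y - 9*z**2 - 4*z, 2*z - 4*sin(x)) ≠ 0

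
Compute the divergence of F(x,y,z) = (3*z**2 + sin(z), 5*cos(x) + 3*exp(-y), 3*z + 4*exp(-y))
3 - 3*exp(-y)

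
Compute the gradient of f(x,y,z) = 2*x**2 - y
(4*x, -1, 0)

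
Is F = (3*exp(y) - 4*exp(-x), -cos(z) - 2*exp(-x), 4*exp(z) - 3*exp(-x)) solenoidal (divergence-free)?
No, ∇·F = 4*exp(z) + 4*exp(-x)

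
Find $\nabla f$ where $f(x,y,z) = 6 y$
(0, 6, 0)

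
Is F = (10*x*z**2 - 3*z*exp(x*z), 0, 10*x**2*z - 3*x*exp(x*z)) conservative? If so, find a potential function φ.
Yes, F is conservative. φ = 5*x**2*z**2 - 3*exp(x*z)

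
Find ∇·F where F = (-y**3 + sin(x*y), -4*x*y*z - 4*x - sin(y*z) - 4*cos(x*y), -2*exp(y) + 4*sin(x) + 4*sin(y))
-4*x*z + 4*x*sin(x*y) + y*cos(x*y) - z*cos(y*z)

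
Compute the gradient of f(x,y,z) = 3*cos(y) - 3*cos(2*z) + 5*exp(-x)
(-5*exp(-x), -3*sin(y), 6*sin(2*z))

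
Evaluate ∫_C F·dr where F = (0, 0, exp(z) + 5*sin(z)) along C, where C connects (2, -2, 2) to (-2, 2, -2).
-2*sinh(2)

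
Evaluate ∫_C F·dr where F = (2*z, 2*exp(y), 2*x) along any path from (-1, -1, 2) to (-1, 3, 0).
-2*exp(-1) + 4 + 2*exp(3)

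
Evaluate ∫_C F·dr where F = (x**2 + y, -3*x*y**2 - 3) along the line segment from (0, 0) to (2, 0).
8/3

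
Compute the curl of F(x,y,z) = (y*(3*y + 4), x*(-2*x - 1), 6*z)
(0, 0, -4*x - 6*y - 5)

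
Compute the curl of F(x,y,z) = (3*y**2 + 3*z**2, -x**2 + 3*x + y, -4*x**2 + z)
(0, 8*x + 6*z, -2*x - 6*y + 3)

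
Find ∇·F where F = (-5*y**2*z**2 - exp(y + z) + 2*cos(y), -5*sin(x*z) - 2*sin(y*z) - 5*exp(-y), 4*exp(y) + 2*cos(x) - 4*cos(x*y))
-2*z*cos(y*z) + 5*exp(-y)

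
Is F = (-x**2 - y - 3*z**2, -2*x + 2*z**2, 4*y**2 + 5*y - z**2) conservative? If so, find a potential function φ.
No, ∇×F = (8*y - 4*z + 5, -6*z, -1) ≠ 0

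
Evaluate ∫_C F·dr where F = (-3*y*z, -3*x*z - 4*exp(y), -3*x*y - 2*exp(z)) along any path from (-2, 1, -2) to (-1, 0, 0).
2*exp(-2) + 6 + 4*E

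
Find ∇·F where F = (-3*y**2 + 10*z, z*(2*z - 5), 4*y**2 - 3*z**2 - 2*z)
-6*z - 2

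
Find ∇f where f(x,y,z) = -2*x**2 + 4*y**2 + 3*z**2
(-4*x, 8*y, 6*z)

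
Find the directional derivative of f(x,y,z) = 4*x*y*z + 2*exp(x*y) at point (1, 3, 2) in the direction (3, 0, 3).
3*sqrt(2)*(6 + exp(3))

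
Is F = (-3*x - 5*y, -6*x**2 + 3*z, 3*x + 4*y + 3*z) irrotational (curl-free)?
No, ∇×F = (1, -3, 5 - 12*x)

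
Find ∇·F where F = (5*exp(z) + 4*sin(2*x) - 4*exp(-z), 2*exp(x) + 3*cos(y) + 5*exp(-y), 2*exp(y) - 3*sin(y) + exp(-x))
-3*sin(y) + 8*cos(2*x) - 5*exp(-y)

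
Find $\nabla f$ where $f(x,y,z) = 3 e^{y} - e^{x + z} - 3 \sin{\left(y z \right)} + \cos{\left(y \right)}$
(-exp(x + z), -3*z*cos(y*z) + 3*exp(y) - sin(y), -3*y*cos(y*z) - exp(x + z))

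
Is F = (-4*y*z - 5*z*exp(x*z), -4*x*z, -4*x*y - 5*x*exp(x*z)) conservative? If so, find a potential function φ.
Yes, F is conservative. φ = -4*x*y*z - 5*exp(x*z)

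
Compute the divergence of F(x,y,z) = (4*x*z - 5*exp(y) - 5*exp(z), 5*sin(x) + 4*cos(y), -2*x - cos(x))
4*z - 4*sin(y)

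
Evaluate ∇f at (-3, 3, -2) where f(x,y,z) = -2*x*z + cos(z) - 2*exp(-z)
(4, 0, sin(2) + 6 + 2*exp(2))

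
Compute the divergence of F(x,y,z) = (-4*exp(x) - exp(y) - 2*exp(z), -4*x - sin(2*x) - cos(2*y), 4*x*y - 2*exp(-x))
-4*exp(x) + 2*sin(2*y)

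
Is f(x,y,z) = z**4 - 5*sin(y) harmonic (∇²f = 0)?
No, ∇²f = 12*z**2 + 5*sin(y)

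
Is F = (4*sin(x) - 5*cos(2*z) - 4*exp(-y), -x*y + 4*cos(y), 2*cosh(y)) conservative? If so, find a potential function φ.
No, ∇×F = (2*sinh(y), 10*sin(2*z), -y - 4*exp(-y)) ≠ 0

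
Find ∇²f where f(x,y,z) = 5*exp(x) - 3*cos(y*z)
3*y**2*cos(y*z) + 3*z**2*cos(y*z) + 5*exp(x)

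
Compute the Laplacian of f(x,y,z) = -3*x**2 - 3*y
-6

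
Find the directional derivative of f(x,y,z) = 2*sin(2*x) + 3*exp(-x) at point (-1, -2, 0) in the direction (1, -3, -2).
sqrt(14)*(-3*E + 4*cos(2))/14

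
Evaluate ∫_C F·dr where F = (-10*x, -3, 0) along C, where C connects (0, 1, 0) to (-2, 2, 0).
-23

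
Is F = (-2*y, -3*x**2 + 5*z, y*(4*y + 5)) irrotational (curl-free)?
No, ∇×F = (8*y, 0, 2 - 6*x)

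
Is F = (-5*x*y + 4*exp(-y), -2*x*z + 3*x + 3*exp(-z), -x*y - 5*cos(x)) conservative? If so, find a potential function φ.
No, ∇×F = (x + 3*exp(-z), y - 5*sin(x), 5*x - 2*z + 3 + 4*exp(-y)) ≠ 0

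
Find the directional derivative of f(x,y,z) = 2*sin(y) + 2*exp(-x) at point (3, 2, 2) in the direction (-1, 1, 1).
2*sqrt(3)*(exp(3)*cos(2) + 1)*exp(-3)/3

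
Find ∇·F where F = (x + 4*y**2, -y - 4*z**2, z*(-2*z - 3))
-4*z - 3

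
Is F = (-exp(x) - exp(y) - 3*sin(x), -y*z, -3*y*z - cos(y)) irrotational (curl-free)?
No, ∇×F = (y - 3*z + sin(y), 0, exp(y))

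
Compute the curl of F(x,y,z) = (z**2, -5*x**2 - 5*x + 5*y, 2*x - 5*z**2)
(0, 2*z - 2, -10*x - 5)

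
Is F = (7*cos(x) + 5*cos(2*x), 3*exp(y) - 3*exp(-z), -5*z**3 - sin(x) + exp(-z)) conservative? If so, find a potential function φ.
No, ∇×F = (-3*exp(-z), cos(x), 0) ≠ 0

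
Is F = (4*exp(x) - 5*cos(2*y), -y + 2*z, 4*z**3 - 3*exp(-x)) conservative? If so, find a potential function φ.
No, ∇×F = (-2, -3*exp(-x), -10*sin(2*y)) ≠ 0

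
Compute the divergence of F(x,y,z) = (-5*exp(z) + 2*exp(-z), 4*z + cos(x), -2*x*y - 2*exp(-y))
0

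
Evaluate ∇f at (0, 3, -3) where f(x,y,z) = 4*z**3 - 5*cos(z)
(0, 0, 108 - 5*sin(3))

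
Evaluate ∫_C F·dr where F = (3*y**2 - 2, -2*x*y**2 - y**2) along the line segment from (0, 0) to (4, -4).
616/3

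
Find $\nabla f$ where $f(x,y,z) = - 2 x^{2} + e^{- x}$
(-4*x - exp(-x), 0, 0)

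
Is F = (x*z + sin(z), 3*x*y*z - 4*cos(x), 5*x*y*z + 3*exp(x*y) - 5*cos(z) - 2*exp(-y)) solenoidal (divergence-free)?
No, ∇·F = 5*x*y + 3*x*z + z + 5*sin(z)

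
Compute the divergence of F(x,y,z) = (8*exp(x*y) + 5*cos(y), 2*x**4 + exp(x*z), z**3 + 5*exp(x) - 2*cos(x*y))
8*y*exp(x*y) + 3*z**2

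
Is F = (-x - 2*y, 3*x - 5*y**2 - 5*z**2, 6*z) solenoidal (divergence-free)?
No, ∇·F = 5 - 10*y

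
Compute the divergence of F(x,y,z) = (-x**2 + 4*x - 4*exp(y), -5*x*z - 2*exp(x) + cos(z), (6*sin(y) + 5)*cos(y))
4 - 2*x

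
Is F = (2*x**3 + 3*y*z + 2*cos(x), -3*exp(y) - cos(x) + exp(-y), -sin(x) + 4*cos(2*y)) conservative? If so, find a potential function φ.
No, ∇×F = (-8*sin(2*y), 3*y + cos(x), -3*z + sin(x)) ≠ 0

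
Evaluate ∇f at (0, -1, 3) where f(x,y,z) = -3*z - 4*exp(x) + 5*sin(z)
(-4, 0, 5*cos(3) - 3)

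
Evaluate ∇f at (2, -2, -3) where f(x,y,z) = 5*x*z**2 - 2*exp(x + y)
(43, -2, -60)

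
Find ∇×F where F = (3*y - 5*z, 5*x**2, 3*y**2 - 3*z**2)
(6*y, -5, 10*x - 3)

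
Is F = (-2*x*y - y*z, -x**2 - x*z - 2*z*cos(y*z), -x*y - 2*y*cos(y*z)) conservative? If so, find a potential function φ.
Yes, F is conservative. φ = -x**2*y - x*y*z - 2*sin(y*z)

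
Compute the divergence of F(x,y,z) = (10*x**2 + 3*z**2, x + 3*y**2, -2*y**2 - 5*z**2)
20*x + 6*y - 10*z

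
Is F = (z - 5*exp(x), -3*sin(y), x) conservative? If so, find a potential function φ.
Yes, F is conservative. φ = x*z - 5*exp(x) + 3*cos(y)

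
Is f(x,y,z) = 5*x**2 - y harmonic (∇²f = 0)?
No, ∇²f = 10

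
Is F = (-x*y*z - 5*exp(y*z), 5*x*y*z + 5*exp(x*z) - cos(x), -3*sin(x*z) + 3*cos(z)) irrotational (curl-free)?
No, ∇×F = (5*x*(-y - exp(x*z)), -x*y - 5*y*exp(y*z) + 3*z*cos(x*z), x*z + 5*y*z + 5*z*exp(x*z) + 5*z*exp(y*z) + sin(x))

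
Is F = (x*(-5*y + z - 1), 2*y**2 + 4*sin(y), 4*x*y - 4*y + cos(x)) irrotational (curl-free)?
No, ∇×F = (4*x - 4, x - 4*y + sin(x), 5*x)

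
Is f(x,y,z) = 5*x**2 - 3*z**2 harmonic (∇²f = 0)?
No, ∇²f = 4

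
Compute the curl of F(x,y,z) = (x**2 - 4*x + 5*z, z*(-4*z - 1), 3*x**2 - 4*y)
(8*z - 3, 5 - 6*x, 0)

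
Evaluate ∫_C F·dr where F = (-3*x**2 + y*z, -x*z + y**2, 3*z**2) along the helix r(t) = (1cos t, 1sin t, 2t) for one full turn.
pi**2*(-4 + 64*pi)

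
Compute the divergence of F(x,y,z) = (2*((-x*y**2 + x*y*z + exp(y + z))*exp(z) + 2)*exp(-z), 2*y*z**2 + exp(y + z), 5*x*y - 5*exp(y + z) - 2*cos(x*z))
2*x*sin(x*z) - 2*y**2 + 2*y*z + 2*z**2 - 4*exp(y + z)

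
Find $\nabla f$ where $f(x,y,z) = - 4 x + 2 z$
(-4, 0, 2)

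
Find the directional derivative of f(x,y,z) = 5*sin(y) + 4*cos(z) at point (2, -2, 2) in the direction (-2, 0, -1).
4*sqrt(5)*sin(2)/5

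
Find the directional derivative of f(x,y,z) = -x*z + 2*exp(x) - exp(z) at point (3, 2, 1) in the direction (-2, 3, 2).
2*sqrt(17)*(-2*exp(3) - E - 2)/17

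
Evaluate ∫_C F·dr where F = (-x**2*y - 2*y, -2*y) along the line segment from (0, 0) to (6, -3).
171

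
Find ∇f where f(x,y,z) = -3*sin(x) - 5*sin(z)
(-3*cos(x), 0, -5*cos(z))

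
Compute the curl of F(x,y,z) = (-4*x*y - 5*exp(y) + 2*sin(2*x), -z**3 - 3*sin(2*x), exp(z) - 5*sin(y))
(3*z**2 - 5*cos(y), 0, 4*x + 5*exp(y) - 6*cos(2*x))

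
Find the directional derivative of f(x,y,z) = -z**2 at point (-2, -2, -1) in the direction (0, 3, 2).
4*sqrt(13)/13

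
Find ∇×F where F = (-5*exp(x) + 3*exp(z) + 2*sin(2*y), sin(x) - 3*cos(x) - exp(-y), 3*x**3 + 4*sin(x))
(0, -9*x**2 + 3*exp(z) - 4*cos(x), 3*sin(x) + cos(x) - 4*cos(2*y))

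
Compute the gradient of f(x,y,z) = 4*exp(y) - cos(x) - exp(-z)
(sin(x), 4*exp(y), exp(-z))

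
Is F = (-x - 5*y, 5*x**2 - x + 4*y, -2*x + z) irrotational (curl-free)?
No, ∇×F = (0, 2, 10*x + 4)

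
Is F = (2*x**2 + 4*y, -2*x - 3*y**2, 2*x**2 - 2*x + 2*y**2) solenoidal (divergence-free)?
No, ∇·F = 4*x - 6*y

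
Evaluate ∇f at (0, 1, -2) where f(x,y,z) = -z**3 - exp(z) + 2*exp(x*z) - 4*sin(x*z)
(4, 0, -12 - exp(-2))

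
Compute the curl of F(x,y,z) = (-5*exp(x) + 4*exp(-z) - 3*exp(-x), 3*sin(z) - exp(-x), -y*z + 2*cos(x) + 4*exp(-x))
(-z - 3*cos(z), 2*sin(x) - 4*exp(-z) + 4*exp(-x), exp(-x))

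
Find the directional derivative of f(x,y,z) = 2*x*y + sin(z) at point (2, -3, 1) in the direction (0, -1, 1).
sqrt(2)*(-4 + cos(1))/2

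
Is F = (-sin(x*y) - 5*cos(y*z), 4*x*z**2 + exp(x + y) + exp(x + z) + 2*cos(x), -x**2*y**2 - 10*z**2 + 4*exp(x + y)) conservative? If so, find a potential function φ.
No, ∇×F = (-2*x**2*y - 8*x*z + 4*exp(x + y) - exp(x + z), 2*x*y**2 + 5*y*sin(y*z) - 4*exp(x + y), x*cos(x*y) + 4*z**2 - 5*z*sin(y*z) + exp(x + y) + exp(x + z) - 2*sin(x)) ≠ 0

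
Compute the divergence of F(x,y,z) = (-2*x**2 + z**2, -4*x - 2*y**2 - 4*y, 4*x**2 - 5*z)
-4*x - 4*y - 9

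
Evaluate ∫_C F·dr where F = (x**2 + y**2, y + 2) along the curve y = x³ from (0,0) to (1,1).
125/42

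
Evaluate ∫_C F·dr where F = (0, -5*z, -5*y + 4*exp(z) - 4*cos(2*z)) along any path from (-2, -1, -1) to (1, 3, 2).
-25 - 2*sin(2) - 4*exp(-1) - 2*sin(4) + 4*exp(2)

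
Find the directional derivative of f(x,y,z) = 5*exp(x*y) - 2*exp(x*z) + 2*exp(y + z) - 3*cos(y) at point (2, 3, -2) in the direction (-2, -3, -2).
-sqrt(17)*(9*sin(3) + 10*E + 60*exp(6))/17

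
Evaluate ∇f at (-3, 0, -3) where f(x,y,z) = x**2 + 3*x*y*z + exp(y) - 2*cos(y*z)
(-6, 28, 0)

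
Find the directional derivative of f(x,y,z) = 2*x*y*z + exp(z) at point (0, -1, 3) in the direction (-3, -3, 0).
3*sqrt(2)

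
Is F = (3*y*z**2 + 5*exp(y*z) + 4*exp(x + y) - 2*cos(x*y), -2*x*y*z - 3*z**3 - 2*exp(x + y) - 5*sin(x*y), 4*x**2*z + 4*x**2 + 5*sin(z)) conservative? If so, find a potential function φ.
No, ∇×F = (2*x*y + 9*z**2, -8*x*z - 8*x + 6*y*z + 5*y*exp(y*z), -2*x*sin(x*y) - 2*y*z - 5*y*cos(x*y) - 3*z**2 - 5*z*exp(y*z) - 6*exp(x + y)) ≠ 0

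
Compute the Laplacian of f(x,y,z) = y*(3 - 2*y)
-4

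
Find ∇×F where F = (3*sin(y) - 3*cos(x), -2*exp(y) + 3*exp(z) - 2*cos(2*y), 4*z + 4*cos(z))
(-3*exp(z), 0, -3*cos(y))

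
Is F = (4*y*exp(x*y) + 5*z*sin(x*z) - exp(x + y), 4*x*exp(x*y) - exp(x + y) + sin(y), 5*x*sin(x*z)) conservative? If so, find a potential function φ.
Yes, F is conservative. φ = 4*exp(x*y) - exp(x + y) - cos(y) - 5*cos(x*z)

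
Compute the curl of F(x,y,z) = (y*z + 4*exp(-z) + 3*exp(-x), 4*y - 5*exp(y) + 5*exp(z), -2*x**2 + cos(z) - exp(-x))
(-5*exp(z), 4*x + y - 4*exp(-z) - exp(-x), -z)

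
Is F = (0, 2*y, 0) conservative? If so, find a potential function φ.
Yes, F is conservative. φ = y**2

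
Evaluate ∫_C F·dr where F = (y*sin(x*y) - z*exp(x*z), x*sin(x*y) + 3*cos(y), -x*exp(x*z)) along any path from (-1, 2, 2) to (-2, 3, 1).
-3*sin(2) - cos(6) + cos(2) + 3*sin(3)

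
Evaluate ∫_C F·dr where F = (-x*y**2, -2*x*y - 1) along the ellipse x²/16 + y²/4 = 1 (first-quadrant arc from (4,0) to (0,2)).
10/3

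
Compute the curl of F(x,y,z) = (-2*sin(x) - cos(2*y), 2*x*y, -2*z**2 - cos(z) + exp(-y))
(-exp(-y), 0, 2*y - 2*sin(2*y))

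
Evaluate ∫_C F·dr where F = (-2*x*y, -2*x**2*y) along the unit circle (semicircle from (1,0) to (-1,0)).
0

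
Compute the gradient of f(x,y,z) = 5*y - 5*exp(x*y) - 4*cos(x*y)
(y*(-5*exp(x*y) + 4*sin(x*y)), -5*x*exp(x*y) + 4*x*sin(x*y) + 5, 0)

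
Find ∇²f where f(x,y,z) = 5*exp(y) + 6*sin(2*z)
5*exp(y) - 24*sin(2*z)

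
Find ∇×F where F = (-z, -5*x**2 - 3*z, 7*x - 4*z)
(3, -8, -10*x)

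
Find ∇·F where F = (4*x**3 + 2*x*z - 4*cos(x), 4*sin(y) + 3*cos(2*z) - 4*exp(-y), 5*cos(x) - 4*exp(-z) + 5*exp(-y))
12*x**2 + 2*z + 4*sin(x) + 4*cos(y) + 4*exp(-z) + 4*exp(-y)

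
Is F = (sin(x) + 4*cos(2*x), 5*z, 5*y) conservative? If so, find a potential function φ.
Yes, F is conservative. φ = 5*y*z + 2*sin(2*x) - cos(x)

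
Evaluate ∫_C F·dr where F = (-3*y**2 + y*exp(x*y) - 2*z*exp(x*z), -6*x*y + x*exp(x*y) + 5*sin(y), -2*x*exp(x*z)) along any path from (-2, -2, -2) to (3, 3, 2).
-2*exp(6) - 105 + 5*cos(2) - 5*cos(3) + exp(4) + exp(9)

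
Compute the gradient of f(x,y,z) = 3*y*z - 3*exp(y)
(0, 3*z - 3*exp(y), 3*y)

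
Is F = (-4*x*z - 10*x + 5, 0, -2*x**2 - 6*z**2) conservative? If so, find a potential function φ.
Yes, F is conservative. φ = -2*x**2*z - 5*x**2 + 5*x - 2*z**3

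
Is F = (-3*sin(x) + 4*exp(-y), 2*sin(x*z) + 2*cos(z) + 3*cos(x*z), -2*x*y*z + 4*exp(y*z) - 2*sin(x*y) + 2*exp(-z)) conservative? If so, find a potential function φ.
No, ∇×F = (-2*x*z + 3*x*sin(x*z) - 2*x*cos(x*y) - 2*x*cos(x*z) + 4*z*exp(y*z) + 2*sin(z), 2*y*(z + cos(x*y)), -3*z*sin(x*z) + 2*z*cos(x*z) + 4*exp(-y)) ≠ 0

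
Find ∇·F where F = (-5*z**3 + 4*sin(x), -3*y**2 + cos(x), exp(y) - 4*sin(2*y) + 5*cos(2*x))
-6*y + 4*cos(x)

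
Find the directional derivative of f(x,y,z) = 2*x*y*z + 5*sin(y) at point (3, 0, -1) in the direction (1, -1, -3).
sqrt(11)/11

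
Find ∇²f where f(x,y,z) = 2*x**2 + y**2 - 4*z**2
-2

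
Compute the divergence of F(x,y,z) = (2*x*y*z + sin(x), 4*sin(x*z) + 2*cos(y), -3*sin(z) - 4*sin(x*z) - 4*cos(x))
-4*x*cos(x*z) + 2*y*z - 2*sin(y) + cos(x) - 3*cos(z)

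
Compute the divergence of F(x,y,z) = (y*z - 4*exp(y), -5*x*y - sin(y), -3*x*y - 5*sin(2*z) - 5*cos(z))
-5*x + 5*sin(z) - cos(y) - 10*cos(2*z)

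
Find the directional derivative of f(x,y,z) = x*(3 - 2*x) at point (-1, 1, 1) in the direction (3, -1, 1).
21*sqrt(11)/11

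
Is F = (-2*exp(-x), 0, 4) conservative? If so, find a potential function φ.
Yes, F is conservative. φ = 4*z + 2*exp(-x)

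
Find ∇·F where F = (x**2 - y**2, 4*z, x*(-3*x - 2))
2*x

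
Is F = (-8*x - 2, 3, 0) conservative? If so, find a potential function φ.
Yes, F is conservative. φ = -4*x**2 - 2*x + 3*y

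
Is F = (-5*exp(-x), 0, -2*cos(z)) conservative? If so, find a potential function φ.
Yes, F is conservative. φ = -2*sin(z) + 5*exp(-x)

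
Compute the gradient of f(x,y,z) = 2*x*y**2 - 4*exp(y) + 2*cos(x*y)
(2*y*(y - sin(x*y)), 4*x*y - 2*x*sin(x*y) - 4*exp(y), 0)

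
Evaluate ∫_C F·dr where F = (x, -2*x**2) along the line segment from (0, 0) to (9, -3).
405/2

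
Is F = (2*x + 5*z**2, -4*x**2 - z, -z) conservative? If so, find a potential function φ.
No, ∇×F = (1, 10*z, -8*x) ≠ 0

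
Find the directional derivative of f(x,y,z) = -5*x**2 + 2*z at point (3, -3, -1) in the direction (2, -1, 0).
-12*sqrt(5)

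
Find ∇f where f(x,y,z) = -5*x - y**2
(-5, -2*y, 0)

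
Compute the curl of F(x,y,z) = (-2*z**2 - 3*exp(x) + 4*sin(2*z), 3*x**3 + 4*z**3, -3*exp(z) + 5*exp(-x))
(-12*z**2, -4*z + 8*cos(2*z) + 5*exp(-x), 9*x**2)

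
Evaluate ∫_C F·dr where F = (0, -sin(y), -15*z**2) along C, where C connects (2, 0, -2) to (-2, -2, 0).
-41 + cos(2)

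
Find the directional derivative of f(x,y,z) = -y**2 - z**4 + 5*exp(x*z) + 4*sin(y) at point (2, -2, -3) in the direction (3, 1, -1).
sqrt(11)*(-104*exp(6) + 4*exp(6)*cos(2) - 55)*exp(-6)/11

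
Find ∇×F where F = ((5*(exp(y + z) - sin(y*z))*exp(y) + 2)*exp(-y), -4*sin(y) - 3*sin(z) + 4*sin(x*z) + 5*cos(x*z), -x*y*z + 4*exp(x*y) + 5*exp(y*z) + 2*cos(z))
(-x*z + 4*x*exp(x*y) + 5*x*sin(x*z) - 4*x*cos(x*z) + 5*z*exp(y*z) + 3*cos(z), y*z - 4*y*exp(x*y) - 5*y*cos(y*z) + 5*exp(y + z), -5*z*sin(x*z) + 4*z*cos(x*z) + 5*z*cos(y*z) - 5*exp(y + z) + 2*exp(-y))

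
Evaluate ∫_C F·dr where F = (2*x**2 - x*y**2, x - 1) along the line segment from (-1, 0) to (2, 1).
17/4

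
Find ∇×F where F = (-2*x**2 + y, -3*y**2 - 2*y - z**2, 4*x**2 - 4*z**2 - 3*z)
(2*z, -8*x, -1)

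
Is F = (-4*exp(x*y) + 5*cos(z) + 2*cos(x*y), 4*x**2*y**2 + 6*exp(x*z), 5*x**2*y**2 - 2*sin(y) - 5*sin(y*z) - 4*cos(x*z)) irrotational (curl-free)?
No, ∇×F = (10*x**2*y - 6*x*exp(x*z) - 5*z*cos(y*z) - 2*cos(y), -10*x*y**2 - 4*z*sin(x*z) - 5*sin(z), 8*x*y**2 + 4*x*exp(x*y) + 2*x*sin(x*y) + 6*z*exp(x*z))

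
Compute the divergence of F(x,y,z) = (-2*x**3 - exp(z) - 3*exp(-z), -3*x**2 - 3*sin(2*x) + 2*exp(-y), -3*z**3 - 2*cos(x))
-6*x**2 - 9*z**2 - 2*exp(-y)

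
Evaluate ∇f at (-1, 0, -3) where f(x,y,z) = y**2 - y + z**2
(0, -1, -6)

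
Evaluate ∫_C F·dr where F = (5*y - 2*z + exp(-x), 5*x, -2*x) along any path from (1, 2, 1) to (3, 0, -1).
-2 - exp(-3) + exp(-1)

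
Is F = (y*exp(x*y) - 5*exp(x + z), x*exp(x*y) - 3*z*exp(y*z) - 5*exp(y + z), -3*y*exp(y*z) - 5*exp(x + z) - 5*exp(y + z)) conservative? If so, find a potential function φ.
Yes, F is conservative. φ = exp(x*y) - 3*exp(y*z) - 5*exp(x + z) - 5*exp(y + z)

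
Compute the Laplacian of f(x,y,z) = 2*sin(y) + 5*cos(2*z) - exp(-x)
-2*sin(y) - 20*cos(2*z) - exp(-x)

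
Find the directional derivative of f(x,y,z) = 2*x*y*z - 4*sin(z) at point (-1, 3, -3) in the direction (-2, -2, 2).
sqrt(3)*(2 - 4*cos(3)/3)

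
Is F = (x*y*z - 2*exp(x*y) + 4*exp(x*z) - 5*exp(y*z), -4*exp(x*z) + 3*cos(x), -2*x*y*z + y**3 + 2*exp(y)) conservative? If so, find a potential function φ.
No, ∇×F = (-2*x*z + 4*x*exp(x*z) + 3*y**2 + 2*exp(y), x*y + 4*x*exp(x*z) + 2*y*z - 5*y*exp(y*z), -x*z + 2*x*exp(x*y) - 4*z*exp(x*z) + 5*z*exp(y*z) - 3*sin(x)) ≠ 0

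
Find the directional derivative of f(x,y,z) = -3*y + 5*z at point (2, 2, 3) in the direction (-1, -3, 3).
24*sqrt(19)/19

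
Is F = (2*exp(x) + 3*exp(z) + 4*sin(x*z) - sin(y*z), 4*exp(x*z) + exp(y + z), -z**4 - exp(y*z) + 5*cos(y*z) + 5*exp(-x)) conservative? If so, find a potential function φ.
No, ∇×F = (-4*x*exp(x*z) - z*exp(y*z) - 5*z*sin(y*z) - exp(y + z), 4*x*cos(x*z) - y*cos(y*z) + 3*exp(z) + 5*exp(-x), z*(4*exp(x*z) + cos(y*z))) ≠ 0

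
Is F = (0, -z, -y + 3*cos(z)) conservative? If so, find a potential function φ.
Yes, F is conservative. φ = -y*z + 3*sin(z)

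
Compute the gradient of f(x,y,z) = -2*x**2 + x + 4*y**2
(1 - 4*x, 8*y, 0)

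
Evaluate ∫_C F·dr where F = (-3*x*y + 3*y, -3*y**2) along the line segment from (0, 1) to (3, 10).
-1044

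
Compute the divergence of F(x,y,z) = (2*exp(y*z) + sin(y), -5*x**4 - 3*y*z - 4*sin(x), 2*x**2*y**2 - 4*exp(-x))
-3*z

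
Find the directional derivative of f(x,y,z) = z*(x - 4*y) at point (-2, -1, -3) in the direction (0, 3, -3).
5*sqrt(2)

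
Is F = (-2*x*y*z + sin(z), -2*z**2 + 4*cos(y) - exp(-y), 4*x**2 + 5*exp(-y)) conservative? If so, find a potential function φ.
No, ∇×F = (4*z - 5*exp(-y), -2*x*y - 8*x + cos(z), 2*x*z) ≠ 0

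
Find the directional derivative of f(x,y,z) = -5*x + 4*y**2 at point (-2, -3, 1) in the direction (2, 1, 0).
-34*sqrt(5)/5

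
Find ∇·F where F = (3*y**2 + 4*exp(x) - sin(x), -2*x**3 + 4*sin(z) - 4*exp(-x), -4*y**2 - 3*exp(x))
4*exp(x) - cos(x)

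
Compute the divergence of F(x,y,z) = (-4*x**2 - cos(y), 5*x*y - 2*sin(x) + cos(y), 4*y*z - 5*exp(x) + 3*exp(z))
-3*x + 4*y + 3*exp(z) - sin(y)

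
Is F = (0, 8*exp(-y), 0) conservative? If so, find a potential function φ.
Yes, F is conservative. φ = -8*exp(-y)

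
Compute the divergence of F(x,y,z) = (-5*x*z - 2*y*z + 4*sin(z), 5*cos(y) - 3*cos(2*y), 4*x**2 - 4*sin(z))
-5*z - 5*sin(y) + 6*sin(2*y) - 4*cos(z)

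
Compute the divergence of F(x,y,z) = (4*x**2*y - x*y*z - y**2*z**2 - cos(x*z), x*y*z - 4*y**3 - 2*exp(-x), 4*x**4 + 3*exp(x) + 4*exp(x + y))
8*x*y + x*z - 12*y**2 - y*z + z*sin(x*z)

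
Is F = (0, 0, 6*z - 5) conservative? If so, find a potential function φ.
Yes, F is conservative. φ = z*(3*z - 5)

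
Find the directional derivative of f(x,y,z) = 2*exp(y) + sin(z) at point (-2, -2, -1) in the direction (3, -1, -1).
-sqrt(11)*(2 + exp(2)*cos(1))*exp(-2)/11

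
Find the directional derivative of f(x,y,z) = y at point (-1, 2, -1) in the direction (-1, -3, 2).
-3*sqrt(14)/14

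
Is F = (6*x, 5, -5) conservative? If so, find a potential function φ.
Yes, F is conservative. φ = 3*x**2 + 5*y - 5*z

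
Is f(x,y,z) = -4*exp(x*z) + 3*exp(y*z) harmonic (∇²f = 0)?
No, ∇²f = -4*x**2*exp(x*z) + 3*y**2*exp(y*z) - 4*z**2*exp(x*z) + 3*z**2*exp(y*z)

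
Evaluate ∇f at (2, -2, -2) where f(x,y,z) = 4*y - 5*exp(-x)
(5*exp(-2), 4, 0)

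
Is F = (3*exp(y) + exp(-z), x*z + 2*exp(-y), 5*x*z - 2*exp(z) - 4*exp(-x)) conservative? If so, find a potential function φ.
No, ∇×F = (-x, -5*z - exp(-z) - 4*exp(-x), z - 3*exp(y)) ≠ 0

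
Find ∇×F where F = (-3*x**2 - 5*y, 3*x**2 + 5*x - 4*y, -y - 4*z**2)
(-1, 0, 6*x + 10)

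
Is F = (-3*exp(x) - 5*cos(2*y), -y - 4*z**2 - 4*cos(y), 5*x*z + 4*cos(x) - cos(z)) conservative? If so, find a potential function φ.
No, ∇×F = (8*z, -5*z + 4*sin(x), -10*sin(2*y)) ≠ 0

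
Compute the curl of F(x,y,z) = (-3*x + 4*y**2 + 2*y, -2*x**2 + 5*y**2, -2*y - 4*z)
(-2, 0, -4*x - 8*y - 2)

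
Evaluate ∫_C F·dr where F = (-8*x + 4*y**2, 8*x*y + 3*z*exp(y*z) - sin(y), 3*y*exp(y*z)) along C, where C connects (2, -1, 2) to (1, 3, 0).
cos(3) - cos(1) - 3*exp(-2) + 43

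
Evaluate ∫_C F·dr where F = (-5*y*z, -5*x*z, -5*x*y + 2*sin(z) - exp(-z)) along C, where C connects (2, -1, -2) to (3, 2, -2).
80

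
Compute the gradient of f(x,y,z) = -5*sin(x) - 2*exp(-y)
(-5*cos(x), 2*exp(-y), 0)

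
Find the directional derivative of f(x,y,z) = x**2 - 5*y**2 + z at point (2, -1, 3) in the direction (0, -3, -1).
-31*sqrt(10)/10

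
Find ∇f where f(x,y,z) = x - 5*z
(1, 0, -5)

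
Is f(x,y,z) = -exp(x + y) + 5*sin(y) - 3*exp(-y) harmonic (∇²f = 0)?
No, ∇²f = -2*exp(x + y) - 5*sin(y) - 3*exp(-y)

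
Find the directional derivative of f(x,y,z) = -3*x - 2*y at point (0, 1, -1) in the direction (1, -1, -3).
-sqrt(11)/11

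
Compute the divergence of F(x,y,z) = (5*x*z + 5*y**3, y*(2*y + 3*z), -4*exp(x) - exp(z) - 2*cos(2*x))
4*y + 8*z - exp(z)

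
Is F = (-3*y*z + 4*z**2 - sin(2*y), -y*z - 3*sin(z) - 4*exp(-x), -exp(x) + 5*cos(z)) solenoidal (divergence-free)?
No, ∇·F = -z - 5*sin(z)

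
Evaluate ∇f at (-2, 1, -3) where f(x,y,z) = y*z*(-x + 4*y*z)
(3, 66, -22)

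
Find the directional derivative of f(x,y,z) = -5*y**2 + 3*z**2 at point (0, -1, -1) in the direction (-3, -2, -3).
-sqrt(22)/11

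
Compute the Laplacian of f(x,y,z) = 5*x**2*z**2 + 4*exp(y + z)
10*x**2 + 10*z**2 + 8*exp(y + z)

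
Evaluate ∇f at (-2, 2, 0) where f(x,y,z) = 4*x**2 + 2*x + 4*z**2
(-14, 0, 0)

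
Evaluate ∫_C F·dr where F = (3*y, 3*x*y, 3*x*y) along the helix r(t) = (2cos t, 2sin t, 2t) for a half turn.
16 - 6*pi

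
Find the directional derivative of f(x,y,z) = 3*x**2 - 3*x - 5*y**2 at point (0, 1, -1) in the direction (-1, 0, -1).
3*sqrt(2)/2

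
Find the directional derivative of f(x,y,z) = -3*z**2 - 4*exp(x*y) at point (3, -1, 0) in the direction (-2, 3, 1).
-22*sqrt(14)*exp(-3)/7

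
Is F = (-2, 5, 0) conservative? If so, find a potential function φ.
Yes, F is conservative. φ = -2*x + 5*y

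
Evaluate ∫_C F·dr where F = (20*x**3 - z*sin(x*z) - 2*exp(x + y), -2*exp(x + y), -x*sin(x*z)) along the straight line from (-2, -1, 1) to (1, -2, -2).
-75 - 2*exp(-1) + 2*exp(-3)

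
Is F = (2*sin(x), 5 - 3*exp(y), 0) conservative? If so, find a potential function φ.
Yes, F is conservative. φ = 5*y - 3*exp(y) - 2*cos(x)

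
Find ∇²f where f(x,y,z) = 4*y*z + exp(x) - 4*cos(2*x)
exp(x) + 16*cos(2*x)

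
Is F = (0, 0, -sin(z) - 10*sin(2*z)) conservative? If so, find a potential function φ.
Yes, F is conservative. φ = cos(z) + 5*cos(2*z)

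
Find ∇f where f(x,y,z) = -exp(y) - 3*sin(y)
(0, -exp(y) - 3*cos(y), 0)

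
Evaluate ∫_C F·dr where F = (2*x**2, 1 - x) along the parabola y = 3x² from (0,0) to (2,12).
4/3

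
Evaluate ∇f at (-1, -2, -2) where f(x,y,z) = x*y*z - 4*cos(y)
(4, 2 - 4*sin(2), 2)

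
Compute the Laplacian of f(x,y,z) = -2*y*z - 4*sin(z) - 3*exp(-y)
4*sin(z) - 3*exp(-y)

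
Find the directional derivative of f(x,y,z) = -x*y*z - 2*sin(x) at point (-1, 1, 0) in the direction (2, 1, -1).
-sqrt(6)*(1 + 4*cos(1))/6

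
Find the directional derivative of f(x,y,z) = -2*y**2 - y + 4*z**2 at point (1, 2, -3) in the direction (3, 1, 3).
-81*sqrt(19)/19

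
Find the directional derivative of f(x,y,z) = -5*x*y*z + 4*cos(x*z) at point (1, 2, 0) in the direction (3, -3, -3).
10*sqrt(3)/3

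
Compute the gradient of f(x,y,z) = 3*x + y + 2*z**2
(3, 1, 4*z)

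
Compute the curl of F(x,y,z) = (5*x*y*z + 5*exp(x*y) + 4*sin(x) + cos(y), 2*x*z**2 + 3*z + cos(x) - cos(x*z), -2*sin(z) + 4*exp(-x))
(-4*x*z - x*sin(x*z) - 3, 5*x*y + 4*exp(-x), -5*x*z - 5*x*exp(x*y) + 2*z**2 + z*sin(x*z) - sin(x) + sin(y))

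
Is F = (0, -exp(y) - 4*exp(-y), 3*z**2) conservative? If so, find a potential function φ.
Yes, F is conservative. φ = z**3 - exp(y) + 4*exp(-y)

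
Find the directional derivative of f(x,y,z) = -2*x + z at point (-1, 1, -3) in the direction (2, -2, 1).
-1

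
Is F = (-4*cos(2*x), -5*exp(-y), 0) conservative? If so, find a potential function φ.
Yes, F is conservative. φ = -2*sin(2*x) + 5*exp(-y)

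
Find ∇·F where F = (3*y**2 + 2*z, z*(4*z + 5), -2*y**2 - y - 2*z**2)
-4*z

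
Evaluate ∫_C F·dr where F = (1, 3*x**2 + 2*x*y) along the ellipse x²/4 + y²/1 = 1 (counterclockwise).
0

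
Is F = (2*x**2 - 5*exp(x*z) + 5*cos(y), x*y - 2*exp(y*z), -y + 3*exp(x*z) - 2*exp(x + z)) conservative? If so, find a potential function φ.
No, ∇×F = (2*y*exp(y*z) - 1, -5*x*exp(x*z) - 3*z*exp(x*z) + 2*exp(x + z), y + 5*sin(y)) ≠ 0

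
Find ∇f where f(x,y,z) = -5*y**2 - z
(0, -10*y, -1)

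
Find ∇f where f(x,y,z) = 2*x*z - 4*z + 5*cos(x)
(2*z - 5*sin(x), 0, 2*x - 4)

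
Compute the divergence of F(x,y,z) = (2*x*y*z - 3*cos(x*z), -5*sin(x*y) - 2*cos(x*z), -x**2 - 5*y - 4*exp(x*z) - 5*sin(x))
-4*x*exp(x*z) - 5*x*cos(x*y) + 2*y*z + 3*z*sin(x*z)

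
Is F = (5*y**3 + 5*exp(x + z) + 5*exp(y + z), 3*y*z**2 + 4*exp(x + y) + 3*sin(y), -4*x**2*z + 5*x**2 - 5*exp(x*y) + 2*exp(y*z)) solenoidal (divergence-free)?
No, ∇·F = -4*x**2 + 2*y*exp(y*z) + 3*z**2 + 4*exp(x + y) + 5*exp(x + z) + 3*cos(y)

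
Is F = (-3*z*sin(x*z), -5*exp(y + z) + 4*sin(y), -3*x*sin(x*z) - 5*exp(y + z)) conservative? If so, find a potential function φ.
Yes, F is conservative. φ = -5*exp(y + z) - 4*cos(y) + 3*cos(x*z)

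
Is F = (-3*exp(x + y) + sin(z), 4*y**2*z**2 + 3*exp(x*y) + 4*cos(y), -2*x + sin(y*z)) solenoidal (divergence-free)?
No, ∇·F = 3*x*exp(x*y) + 8*y*z**2 + y*cos(y*z) - 3*exp(x + y) - 4*sin(y)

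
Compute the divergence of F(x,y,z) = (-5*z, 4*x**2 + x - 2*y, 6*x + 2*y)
-2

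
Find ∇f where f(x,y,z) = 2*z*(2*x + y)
(4*z, 2*z, 4*x + 2*y)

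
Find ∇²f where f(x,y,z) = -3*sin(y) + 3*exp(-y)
3*sin(y) + 3*exp(-y)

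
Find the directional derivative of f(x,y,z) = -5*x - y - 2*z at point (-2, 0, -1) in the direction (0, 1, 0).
-1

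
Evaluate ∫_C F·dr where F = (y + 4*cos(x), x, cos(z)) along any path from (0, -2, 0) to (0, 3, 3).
sin(3)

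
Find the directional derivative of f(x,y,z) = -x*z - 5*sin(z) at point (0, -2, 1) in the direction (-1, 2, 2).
1/3 - 10*cos(1)/3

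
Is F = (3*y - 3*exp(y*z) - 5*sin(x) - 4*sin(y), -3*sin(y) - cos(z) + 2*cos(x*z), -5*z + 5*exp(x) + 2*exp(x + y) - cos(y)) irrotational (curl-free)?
No, ∇×F = (2*x*sin(x*z) + 2*exp(x + y) + sin(y) - sin(z), -3*y*exp(y*z) - 5*exp(x) - 2*exp(x + y), 3*z*exp(y*z) - 2*z*sin(x*z) + 4*cos(y) - 3)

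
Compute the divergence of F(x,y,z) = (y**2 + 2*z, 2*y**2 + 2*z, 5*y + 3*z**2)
4*y + 6*z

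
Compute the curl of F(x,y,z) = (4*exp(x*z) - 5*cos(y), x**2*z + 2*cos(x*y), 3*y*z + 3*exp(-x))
(-x**2 + 3*z, 4*x*exp(x*z) + 3*exp(-x), 2*x*z - 2*y*sin(x*y) - 5*sin(y))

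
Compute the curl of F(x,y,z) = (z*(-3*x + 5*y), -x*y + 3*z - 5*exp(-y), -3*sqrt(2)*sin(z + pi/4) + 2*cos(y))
(-2*sin(y) - 3, -3*x + 5*y, -y - 5*z)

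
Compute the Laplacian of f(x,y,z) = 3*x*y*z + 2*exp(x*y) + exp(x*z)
2*x**2*exp(x*y) + x**2*exp(x*z) + 2*y**2*exp(x*y) + z**2*exp(x*z)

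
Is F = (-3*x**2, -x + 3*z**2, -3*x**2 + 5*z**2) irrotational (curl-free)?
No, ∇×F = (-6*z, 6*x, -1)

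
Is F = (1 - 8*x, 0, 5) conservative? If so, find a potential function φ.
Yes, F is conservative. φ = -4*x**2 + x + 5*z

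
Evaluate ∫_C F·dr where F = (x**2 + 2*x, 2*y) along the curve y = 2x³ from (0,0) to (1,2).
16/3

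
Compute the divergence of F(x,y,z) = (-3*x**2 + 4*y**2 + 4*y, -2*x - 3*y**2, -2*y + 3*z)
-6*x - 6*y + 3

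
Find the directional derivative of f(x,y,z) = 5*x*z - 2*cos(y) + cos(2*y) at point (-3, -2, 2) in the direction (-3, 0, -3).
5*sqrt(2)/2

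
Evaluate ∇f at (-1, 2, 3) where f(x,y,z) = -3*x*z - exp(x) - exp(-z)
(-9 - exp(-1), 0, exp(-3) + 3)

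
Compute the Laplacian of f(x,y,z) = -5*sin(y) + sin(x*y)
-x**2*sin(x*y) - y**2*sin(x*y) + 5*sin(y)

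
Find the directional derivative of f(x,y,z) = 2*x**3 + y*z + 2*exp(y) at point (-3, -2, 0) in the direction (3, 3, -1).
2*sqrt(19)*(3 + 82*exp(2))*exp(-2)/19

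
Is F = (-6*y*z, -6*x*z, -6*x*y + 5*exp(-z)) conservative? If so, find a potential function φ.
Yes, F is conservative. φ = -6*x*y*z - 5*exp(-z)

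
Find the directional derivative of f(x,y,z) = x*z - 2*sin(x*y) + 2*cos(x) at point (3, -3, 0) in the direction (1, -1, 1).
sqrt(3)*(12*cos(9) - 2*sin(3) + 3)/3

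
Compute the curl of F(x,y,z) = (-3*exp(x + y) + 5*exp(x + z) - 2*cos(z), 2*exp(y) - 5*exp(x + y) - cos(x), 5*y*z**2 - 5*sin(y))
(5*z**2 - 5*cos(y), 5*exp(x + z) + 2*sin(z), -2*exp(x + y) + sin(x))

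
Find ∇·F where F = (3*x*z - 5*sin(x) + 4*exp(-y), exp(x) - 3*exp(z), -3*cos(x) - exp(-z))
3*z - 5*cos(x) + exp(-z)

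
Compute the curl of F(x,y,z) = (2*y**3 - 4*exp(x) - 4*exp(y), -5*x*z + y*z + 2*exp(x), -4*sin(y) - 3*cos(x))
(5*x - y - 4*cos(y), -3*sin(x), -6*y**2 - 5*z + 2*exp(x) + 4*exp(y))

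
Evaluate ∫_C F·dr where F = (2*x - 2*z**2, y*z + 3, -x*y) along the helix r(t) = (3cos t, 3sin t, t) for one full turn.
3*pi*(-16*pi - 3)/2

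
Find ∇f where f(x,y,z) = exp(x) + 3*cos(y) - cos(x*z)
(z*sin(x*z) + exp(x), -3*sin(y), x*sin(x*z))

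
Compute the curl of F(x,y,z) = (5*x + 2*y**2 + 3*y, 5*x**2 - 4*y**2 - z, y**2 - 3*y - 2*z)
(2*y - 2, 0, 10*x - 4*y - 3)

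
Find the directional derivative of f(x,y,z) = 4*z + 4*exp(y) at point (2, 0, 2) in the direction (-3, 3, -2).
2*sqrt(22)/11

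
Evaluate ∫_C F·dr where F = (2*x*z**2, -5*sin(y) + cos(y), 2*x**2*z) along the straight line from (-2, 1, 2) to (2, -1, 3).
20 - 2*sin(1)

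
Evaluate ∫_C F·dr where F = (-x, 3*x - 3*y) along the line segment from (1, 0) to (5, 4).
0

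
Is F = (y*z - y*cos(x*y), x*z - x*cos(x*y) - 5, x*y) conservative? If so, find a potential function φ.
Yes, F is conservative. φ = x*y*z - 5*y - sin(x*y)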